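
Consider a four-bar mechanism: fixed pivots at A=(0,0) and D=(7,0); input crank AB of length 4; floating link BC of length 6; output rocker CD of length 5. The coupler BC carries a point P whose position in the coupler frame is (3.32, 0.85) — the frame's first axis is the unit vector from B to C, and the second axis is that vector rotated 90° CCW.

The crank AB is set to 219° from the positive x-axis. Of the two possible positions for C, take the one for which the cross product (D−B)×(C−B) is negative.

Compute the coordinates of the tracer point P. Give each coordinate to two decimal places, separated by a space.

0.25 -1.85

A=(0,0), D=(7.00,0)
B = A + 4.00·(cos219°, sin219°) = (-3.1086, -2.5173)
|BD| = 10.4173
circle(B,6.00) ∩ circle(D,5.00): a=5.7366, h=1.7582
  candidates: C₊=(2.0332,0.5750) cross=18.316; C₋=(2.8829,-2.8371) cross=-18.316
  mode - wants cross < 0 → take C=(2.8829,-2.8371) (cross=-18.316)
ex = (C−B)/|BC| = (0.9986,-0.0533); ey = (0.0533,0.9986)
P = B + 3.32·ex + 0.85·ey = (0.2520,-1.8455)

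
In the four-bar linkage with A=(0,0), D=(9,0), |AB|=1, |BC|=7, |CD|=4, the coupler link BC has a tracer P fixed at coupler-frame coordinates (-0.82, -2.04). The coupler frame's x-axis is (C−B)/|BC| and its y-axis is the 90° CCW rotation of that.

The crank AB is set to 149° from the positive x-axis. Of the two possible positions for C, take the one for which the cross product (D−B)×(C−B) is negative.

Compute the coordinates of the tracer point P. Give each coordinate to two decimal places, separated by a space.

A=(0,0), D=(9.00,0)
B = A + 1.00·(cos149°, sin149°) = (-0.8572, 0.5150)
|BD| = 9.8706
circle(B,7.00) ∩ circle(D,4.00): a=6.6069, h=2.3127
  candidates: C₊=(5.8614,2.4798) cross=22.827; C₋=(5.6201,-2.1392) cross=-22.827
  mode - wants cross < 0 → take C=(5.6201,-2.1392) (cross=-22.827)
ex = (C−B)/|BC| = (0.9253,-0.3792); ey = (0.3792,0.9253)
P = B + -0.82·ex + -2.04·ey = (-2.3895,-1.0617)

-2.39 -1.06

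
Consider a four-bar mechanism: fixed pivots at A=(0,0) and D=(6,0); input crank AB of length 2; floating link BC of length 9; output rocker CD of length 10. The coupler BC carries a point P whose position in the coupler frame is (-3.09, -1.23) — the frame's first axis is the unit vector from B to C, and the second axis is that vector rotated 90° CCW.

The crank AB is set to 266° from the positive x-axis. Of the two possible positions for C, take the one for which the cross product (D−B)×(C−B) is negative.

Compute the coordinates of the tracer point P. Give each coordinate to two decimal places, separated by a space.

A=(0,0), D=(6.00,0)
B = A + 2.00·(cos266°, sin266°) = (-0.1395, -1.9951)
|BD| = 6.4556
circle(B,9.00) ∩ circle(D,10.00): a=1.7562, h=8.8270
  candidates: C₊=(-1.1974,6.9425) cross=56.983; C₋=(4.2587,-9.8472) cross=-56.983
  mode - wants cross < 0 → take C=(4.2587,-9.8472) (cross=-56.983)
ex = (C−B)/|BC| = (0.4887,-0.8725); ey = (0.8725,0.4887)
P = B + -3.09·ex + -1.23·ey = (-2.7227,0.0997)

-2.72 0.10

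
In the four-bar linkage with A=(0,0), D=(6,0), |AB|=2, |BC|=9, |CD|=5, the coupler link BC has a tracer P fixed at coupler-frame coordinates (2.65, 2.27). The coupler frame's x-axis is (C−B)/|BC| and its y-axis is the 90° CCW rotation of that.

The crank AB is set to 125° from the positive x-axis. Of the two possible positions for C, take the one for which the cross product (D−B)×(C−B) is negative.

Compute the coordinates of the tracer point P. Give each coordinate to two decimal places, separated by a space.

2.32 1.27

A=(0,0), D=(6.00,0)
B = A + 2.00·(cos125°, sin125°) = (-1.1472, 1.6383)
|BD| = 7.3325
circle(B,9.00) ∩ circle(D,5.00): a=7.4849, h=4.9977
  candidates: C₊=(7.2651,4.8373) cross=36.646; C₋=(5.0319,-4.9054) cross=-36.646
  mode - wants cross < 0 → take C=(5.0319,-4.9054) (cross=-36.646)
ex = (C−B)/|BC| = (0.6866,-0.7271); ey = (0.7271,0.6866)
P = B + 2.65·ex + 2.27·ey = (2.3227,1.2700)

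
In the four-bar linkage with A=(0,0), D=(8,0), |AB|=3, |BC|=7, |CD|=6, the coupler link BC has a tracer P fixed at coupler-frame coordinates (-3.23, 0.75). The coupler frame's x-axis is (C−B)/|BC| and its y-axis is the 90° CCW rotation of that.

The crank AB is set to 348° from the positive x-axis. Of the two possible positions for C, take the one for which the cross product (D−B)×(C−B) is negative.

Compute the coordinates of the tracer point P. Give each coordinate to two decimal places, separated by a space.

A=(0,0), D=(8.00,0)
B = A + 3.00·(cos348°, sin348°) = (2.9344, -0.6237)
|BD| = 5.1038
circle(B,7.00) ∩ circle(D,6.00): a=3.8255, h=5.8622
  candidates: C₊=(6.0148,5.6621) cross=29.920; C₋=(7.4477,-5.9745) cross=-29.920
  mode - wants cross < 0 → take C=(7.4477,-5.9745) (cross=-29.920)
ex = (C−B)/|BC| = (0.6447,-0.7644); ey = (0.7644,0.6447)
P = B + -3.23·ex + 0.75·ey = (1.4252,2.3288)

1.43 2.33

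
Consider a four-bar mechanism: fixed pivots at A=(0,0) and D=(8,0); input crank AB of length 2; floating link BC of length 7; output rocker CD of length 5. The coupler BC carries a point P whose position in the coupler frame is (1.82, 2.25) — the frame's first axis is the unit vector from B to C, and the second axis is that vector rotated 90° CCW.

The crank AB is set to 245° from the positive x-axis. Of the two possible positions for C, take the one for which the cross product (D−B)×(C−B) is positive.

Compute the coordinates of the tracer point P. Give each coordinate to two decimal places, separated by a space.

-1.15 1.07

A=(0,0), D=(8.00,0)
B = A + 2.00·(cos245°, sin245°) = (-0.8452, -1.8126)
|BD| = 9.0291
circle(B,7.00) ∩ circle(D,5.00): a=5.8436, h=3.8539
  candidates: C₊=(4.1057,3.1360) cross=34.797; C₋=(5.6531,-4.4150) cross=-34.797
  mode + wants cross > 0 → take C=(4.1057,3.1360) (cross=34.797)
ex = (C−B)/|BC| = (0.7073,0.7069); ey = (-0.7069,0.7073)
P = B + 1.82·ex + 2.25·ey = (-1.1486,1.0654)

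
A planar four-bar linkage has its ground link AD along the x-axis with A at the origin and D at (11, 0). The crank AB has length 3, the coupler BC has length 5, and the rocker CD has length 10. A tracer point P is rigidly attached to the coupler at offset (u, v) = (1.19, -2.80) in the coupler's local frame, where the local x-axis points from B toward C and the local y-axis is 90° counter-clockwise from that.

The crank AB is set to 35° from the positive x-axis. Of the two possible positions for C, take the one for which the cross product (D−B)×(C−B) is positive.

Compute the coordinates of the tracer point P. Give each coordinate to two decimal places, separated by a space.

A=(0,0), D=(11.00,0)
B = A + 3.00·(cos35°, sin35°) = (2.4575, 1.7207)
|BD| = 8.7141
circle(B,5.00) ∩ circle(D,10.00): a=0.0537, h=4.9997
  candidates: C₊=(3.4974,6.6114) cross=43.568; C₋=(1.5228,-3.1911) cross=-43.568
  mode + wants cross > 0 → take C=(3.4974,6.6114) (cross=43.568)
ex = (C−B)/|BC| = (0.2080,0.9781); ey = (-0.9781,0.2080)
P = B + 1.19·ex + -2.80·ey = (5.4437,2.3024)

5.44 2.30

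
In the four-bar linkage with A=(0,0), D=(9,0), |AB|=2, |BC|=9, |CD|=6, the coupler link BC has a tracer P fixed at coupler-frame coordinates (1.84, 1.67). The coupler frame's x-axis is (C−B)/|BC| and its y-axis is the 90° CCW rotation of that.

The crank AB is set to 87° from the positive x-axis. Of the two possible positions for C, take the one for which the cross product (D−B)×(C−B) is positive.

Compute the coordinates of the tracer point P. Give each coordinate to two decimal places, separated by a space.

A=(0,0), D=(9.00,0)
B = A + 2.00·(cos87°, sin87°) = (0.1047, 1.9973)
|BD| = 9.1168
circle(B,9.00) ∩ circle(D,6.00): a=7.0264, h=5.6241
  candidates: C₊=(8.1924,5.9454) cross=51.273; C₋=(5.7283,-5.0295) cross=-51.273
  mode + wants cross > 0 → take C=(8.1924,5.9454) (cross=51.273)
ex = (C−B)/|BC| = (0.8986,0.4387); ey = (-0.4387,0.8986)
P = B + 1.84·ex + 1.67·ey = (1.0256,4.3052)

1.03 4.31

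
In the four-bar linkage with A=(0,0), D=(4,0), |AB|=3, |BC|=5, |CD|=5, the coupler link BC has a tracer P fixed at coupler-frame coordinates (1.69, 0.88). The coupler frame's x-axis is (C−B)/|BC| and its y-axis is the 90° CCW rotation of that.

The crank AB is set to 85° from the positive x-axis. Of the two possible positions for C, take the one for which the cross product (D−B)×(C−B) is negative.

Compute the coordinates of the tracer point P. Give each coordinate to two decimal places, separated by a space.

0.83 1.17

A=(0,0), D=(4.00,0)
B = A + 3.00·(cos85°, sin85°) = (0.2615, 2.9886)
|BD| = 4.7863
circle(B,5.00) ∩ circle(D,5.00): a=2.3931, h=4.3901
  candidates: C₊=(4.8720,4.9234) cross=21.012; C₋=(-0.6105,-1.9348) cross=-21.012
  mode - wants cross < 0 → take C=(-0.6105,-1.9348) (cross=-21.012)
ex = (C−B)/|BC| = (-0.1744,-0.9847); ey = (0.9847,-0.1744)
P = B + 1.69·ex + 0.88·ey = (0.8333,1.1710)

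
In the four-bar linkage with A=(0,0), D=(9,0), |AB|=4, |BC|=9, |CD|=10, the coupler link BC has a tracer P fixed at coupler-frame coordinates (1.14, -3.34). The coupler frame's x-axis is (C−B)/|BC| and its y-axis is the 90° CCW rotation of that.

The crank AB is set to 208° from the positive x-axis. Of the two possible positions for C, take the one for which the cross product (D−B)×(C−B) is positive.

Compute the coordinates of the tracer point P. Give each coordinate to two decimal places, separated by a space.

-0.07 -2.55

A=(0,0), D=(9.00,0)
B = A + 4.00·(cos208°, sin208°) = (-3.5318, -1.8779)
|BD| = 12.6717
circle(B,9.00) ∩ circle(D,10.00): a=5.5862, h=7.0565
  candidates: C₊=(0.9469,5.9286) cross=89.419; C₋=(3.0384,-8.0287) cross=-89.419
  mode + wants cross > 0 → take C=(0.9469,5.9286) (cross=89.419)
ex = (C−B)/|BC| = (0.4976,0.8674); ey = (-0.8674,0.4976)
P = B + 1.14·ex + -3.34·ey = (-0.0674,-2.5512)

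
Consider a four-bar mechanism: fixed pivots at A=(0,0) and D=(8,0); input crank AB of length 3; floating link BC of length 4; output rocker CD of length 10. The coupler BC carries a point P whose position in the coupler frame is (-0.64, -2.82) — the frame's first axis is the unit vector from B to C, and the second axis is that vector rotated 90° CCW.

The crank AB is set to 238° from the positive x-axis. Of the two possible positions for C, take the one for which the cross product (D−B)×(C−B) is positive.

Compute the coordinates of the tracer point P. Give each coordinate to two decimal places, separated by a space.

1.27 -2.97

A=(0,0), D=(8.00,0)
B = A + 3.00·(cos238°, sin238°) = (-1.5898, -2.5441)
|BD| = 9.9215
circle(B,4.00) ∩ circle(D,10.00): a=0.7275, h=3.9333
  candidates: C₊=(-1.8952,1.4442) cross=39.024; C₋=(0.1220,-6.1594) cross=-39.024
  mode + wants cross > 0 → take C=(-1.8952,1.4442) (cross=39.024)
ex = (C−B)/|BC| = (-0.0764,0.9971); ey = (-0.9971,-0.0764)
P = B + -0.64·ex + -2.82·ey = (1.2709,-2.9670)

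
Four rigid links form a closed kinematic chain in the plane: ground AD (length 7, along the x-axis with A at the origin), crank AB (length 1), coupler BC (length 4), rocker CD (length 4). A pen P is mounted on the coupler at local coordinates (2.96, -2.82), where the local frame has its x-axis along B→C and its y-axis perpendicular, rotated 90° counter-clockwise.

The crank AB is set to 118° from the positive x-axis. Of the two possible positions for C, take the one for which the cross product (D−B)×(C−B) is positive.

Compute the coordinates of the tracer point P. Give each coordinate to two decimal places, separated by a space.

A=(0,0), D=(7.00,0)
B = A + 1.00·(cos118°, sin118°) = (-0.4695, 0.8829)
|BD| = 7.5215
circle(B,4.00) ∩ circle(D,4.00): a=3.7607, h=1.3627
  candidates: C₊=(3.4252,1.7947) cross=10.249; C₋=(3.1053,-0.9118) cross=-10.249
  mode + wants cross > 0 → take C=(3.4252,1.7947) (cross=10.249)
ex = (C−B)/|BC| = (0.9737,0.2279); ey = (-0.2279,0.9737)
P = B + 2.96·ex + -2.82·ey = (3.0554,-1.1881)

3.06 -1.19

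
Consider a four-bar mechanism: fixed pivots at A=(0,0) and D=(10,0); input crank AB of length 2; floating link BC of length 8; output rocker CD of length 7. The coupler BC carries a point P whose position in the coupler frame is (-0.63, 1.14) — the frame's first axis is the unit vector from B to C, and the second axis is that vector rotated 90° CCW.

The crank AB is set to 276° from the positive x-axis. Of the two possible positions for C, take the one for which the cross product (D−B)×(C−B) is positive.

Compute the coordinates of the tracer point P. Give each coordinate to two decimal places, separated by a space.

-1.09 -1.86

A=(0,0), D=(10.00,0)
B = A + 2.00·(cos276°, sin276°) = (0.2091, -1.9890)
|BD| = 9.9909
circle(B,8.00) ∩ circle(D,7.00): a=5.7461, h=5.5661
  candidates: C₊=(4.7321,4.6096) cross=55.611; C₋=(6.9483,-6.2998) cross=-55.611
  mode + wants cross > 0 → take C=(4.7321,4.6096) (cross=55.611)
ex = (C−B)/|BC| = (0.5654,0.8248); ey = (-0.8248,0.5654)
P = B + -0.63·ex + 1.14·ey = (-1.0874,-1.8642)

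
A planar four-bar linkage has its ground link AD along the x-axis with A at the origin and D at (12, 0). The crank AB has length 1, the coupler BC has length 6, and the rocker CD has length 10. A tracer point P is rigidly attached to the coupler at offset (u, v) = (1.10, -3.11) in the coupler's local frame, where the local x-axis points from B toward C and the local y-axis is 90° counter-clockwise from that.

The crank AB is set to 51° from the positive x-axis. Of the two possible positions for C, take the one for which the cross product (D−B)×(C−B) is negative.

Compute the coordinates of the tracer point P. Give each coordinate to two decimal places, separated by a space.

-1.73 -1.53

A=(0,0), D=(12.00,0)
B = A + 1.00·(cos51°, sin51°) = (0.6293, 0.7771)
|BD| = 11.3972
circle(B,6.00) ∩ circle(D,10.00): a=2.8909, h=5.2576
  candidates: C₊=(3.8720,5.8254) cross=59.922; C₋=(3.1550,-4.6654) cross=-59.922
  mode - wants cross < 0 → take C=(3.1550,-4.6654) (cross=-59.922)
ex = (C−B)/|BC| = (0.4209,-0.9071); ey = (0.9071,0.4209)
P = B + 1.10·ex + -3.11·ey = (-1.7287,-1.5298)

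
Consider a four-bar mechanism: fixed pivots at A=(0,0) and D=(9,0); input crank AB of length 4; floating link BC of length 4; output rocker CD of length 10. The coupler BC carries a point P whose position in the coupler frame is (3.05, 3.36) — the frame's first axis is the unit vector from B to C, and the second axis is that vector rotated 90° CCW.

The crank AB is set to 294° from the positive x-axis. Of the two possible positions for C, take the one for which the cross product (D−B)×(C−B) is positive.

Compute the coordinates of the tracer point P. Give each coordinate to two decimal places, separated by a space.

A=(0,0), D=(9.00,0)
B = A + 4.00·(cos294°, sin294°) = (1.6269, -3.6542)
|BD| = 8.2289
circle(B,4.00) ∩ circle(D,10.00): a=-0.9895, h=3.8757
  candidates: C₊=(-0.9807,-0.6210) cross=31.893; C₋=(2.4614,-7.5662) cross=-31.893
  mode + wants cross > 0 → take C=(-0.9807,-0.6210) (cross=31.893)
ex = (C−B)/|BC| = (-0.6519,0.7583); ey = (-0.7583,-0.6519)
P = B + 3.05·ex + 3.36·ey = (-2.9093,-3.5318)

-2.91 -3.53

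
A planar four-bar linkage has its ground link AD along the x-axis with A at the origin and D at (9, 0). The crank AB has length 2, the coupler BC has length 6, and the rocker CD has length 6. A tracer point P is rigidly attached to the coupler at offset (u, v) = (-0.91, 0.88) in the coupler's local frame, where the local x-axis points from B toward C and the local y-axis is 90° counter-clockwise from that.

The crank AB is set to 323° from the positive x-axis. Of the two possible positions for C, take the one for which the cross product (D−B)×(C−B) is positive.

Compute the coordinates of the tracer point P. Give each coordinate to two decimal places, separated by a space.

0.38 -1.56

A=(0,0), D=(9.00,0)
B = A + 2.00·(cos323°, sin323°) = (1.5973, -1.2036)
|BD| = 7.4999
circle(B,6.00) ∩ circle(D,6.00): a=3.7500, h=4.6838
  candidates: C₊=(4.5470,4.0212) cross=35.128; C₋=(6.0503,-5.2249) cross=-35.128
  mode + wants cross > 0 → take C=(4.5470,4.0212) (cross=35.128)
ex = (C−B)/|BC| = (0.4916,0.8708); ey = (-0.8708,0.4916)
P = B + -0.91·ex + 0.88·ey = (0.3836,-1.5634)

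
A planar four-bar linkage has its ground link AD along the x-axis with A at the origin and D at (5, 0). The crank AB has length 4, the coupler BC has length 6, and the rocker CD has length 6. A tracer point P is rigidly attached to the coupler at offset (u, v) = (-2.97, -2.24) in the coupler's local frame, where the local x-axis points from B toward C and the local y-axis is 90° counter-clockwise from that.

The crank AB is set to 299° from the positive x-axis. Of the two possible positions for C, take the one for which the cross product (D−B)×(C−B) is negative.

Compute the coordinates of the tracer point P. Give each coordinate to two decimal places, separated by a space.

-1.59 -4.69

A=(0,0), D=(5.00,0)
B = A + 4.00·(cos299°, sin299°) = (1.9392, -3.4985)
|BD| = 4.6484
circle(B,6.00) ∩ circle(D,6.00): a=2.3242, h=5.5316
  candidates: C₊=(-0.6935,1.8930) cross=25.713; C₋=(7.6328,-5.3915) cross=-25.713
  mode - wants cross < 0 → take C=(7.6328,-5.3915) (cross=-25.713)
ex = (C−B)/|BC| = (0.9489,-0.3155); ey = (0.3155,0.9489)
P = B + -2.97·ex + -2.24·ey = (-1.5858,-4.6870)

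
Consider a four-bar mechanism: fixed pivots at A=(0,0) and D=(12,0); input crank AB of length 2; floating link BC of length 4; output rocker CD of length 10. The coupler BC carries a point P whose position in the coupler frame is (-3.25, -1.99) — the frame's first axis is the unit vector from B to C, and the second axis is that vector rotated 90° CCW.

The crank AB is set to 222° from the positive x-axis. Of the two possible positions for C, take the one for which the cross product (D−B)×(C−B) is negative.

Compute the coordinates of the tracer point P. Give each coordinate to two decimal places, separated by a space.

A=(0,0), D=(12.00,0)
B = A + 2.00·(cos222°, sin222°) = (-1.4863, -1.3383)
|BD| = 13.5525
circle(B,4.00) ∩ circle(D,10.00): a=3.6772, h=1.5742
  candidates: C₊=(2.0175,0.5914) cross=21.334; C₋=(2.3284,-2.5417) cross=-21.334
  mode - wants cross < 0 → take C=(2.3284,-2.5417) (cross=-21.334)
ex = (C−B)/|BC| = (0.9537,-0.3009); ey = (0.3009,0.9537)
P = B + -3.25·ex + -1.99·ey = (-5.1844,-2.2583)

-5.18 -2.26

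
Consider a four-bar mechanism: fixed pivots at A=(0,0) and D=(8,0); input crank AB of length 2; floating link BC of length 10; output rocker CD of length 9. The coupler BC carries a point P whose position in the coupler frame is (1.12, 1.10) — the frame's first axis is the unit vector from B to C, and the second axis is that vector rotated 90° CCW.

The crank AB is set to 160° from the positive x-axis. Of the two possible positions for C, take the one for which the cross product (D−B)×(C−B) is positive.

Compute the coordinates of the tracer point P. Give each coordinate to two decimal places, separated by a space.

-2.00 2.25

A=(0,0), D=(8.00,0)
B = A + 2.00·(cos160°, sin160°) = (-1.8794, 0.6840)
|BD| = 9.9030
circle(B,10.00) ∩ circle(D,9.00): a=5.9108, h=8.0661
  candidates: C₊=(4.5745,8.3226) cross=79.879; C₋=(3.4602,-7.7711) cross=-79.879
  mode + wants cross > 0 → take C=(4.5745,8.3226) (cross=79.879)
ex = (C−B)/|BC| = (0.6454,0.7639); ey = (-0.7639,0.6454)
P = B + 1.12·ex + 1.10·ey = (-1.9968,2.2495)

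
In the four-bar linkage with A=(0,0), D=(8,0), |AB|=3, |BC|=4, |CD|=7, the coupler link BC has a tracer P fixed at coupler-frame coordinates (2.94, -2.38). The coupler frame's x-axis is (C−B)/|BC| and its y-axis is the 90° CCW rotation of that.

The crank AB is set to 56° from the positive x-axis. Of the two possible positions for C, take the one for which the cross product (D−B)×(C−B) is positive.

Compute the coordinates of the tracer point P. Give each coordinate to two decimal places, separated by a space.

A=(0,0), D=(8.00,0)
B = A + 3.00·(cos56°, sin56°) = (1.6776, 2.4871)
|BD| = 6.7940
circle(B,4.00) ∩ circle(D,7.00): a=0.9684, h=3.8810
  candidates: C₊=(3.9995,5.7442) cross=26.368; C₋=(1.1580,-1.4790) cross=-26.368
  mode + wants cross > 0 → take C=(3.9995,5.7442) (cross=26.368)
ex = (C−B)/|BC| = (0.5805,0.8143); ey = (-0.8143,0.5805)
P = B + 2.94·ex + -2.38·ey = (5.3222,3.4995)

5.32 3.50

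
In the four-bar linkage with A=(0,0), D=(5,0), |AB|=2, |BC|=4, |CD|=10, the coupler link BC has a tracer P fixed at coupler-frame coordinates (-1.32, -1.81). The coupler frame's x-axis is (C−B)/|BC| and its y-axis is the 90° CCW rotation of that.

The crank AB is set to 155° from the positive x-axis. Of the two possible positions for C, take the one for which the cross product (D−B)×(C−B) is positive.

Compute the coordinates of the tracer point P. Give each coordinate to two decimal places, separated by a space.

A=(0,0), D=(5.00,0)
B = A + 2.00·(cos155°, sin155°) = (-1.8126, 0.8452)
|BD| = 6.8648
circle(B,4.00) ∩ circle(D,10.00): a=-2.6857, h=2.9643
  candidates: C₊=(-4.1129,4.1176) cross=20.349; C₋=(-4.8429,-1.7658) cross=-20.349
  mode + wants cross > 0 → take C=(-4.1129,4.1176) (cross=20.349)
ex = (C−B)/|BC| = (-0.5751,0.8181); ey = (-0.8181,-0.5751)
P = B + -1.32·ex + -1.81·ey = (0.4272,0.8062)

0.43 0.81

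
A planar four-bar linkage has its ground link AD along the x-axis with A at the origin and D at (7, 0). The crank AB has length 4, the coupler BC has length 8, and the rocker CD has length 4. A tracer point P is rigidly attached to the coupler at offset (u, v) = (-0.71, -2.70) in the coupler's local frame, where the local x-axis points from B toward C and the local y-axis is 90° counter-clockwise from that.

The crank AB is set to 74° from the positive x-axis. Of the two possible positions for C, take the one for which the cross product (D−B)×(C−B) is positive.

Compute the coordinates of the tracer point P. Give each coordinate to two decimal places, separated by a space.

A=(0,0), D=(7.00,0)
B = A + 4.00·(cos74°, sin74°) = (1.1025, 3.8450)
|BD| = 7.0402
circle(B,8.00) ∩ circle(D,4.00): a=6.9291, h=3.9985
  candidates: C₊=(9.0907,3.4101) cross=28.150; C₋=(4.7232,-3.2888) cross=-28.150
  mode + wants cross > 0 → take C=(9.0907,3.4101) (cross=28.150)
ex = (C−B)/|BC| = (0.9985,-0.0544); ey = (0.0544,0.9985)
P = B + -0.71·ex + -2.70·ey = (0.2468,1.1876)

0.25 1.19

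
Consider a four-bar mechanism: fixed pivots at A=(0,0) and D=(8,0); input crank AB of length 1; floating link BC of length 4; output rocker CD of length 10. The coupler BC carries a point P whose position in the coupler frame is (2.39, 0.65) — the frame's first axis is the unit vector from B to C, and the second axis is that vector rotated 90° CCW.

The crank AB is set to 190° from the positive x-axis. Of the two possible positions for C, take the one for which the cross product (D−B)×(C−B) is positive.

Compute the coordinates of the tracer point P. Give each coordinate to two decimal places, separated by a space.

A=(0,0), D=(8.00,0)
B = A + 1.00·(cos190°, sin190°) = (-0.9848, -0.1736)
|BD| = 8.9865
circle(B,4.00) ∩ circle(D,10.00): a=-0.1804, h=3.9959
  candidates: C₊=(-1.2424,3.8180) cross=35.909; C₋=(-1.0880,-4.1723) cross=-35.909
  mode + wants cross > 0 → take C=(-1.2424,3.8180) (cross=35.909)
ex = (C−B)/|BC| = (-0.0644,0.9979); ey = (-0.9979,-0.0644)
P = B + 2.39·ex + 0.65·ey = (-1.7874,2.1695)

-1.79 2.17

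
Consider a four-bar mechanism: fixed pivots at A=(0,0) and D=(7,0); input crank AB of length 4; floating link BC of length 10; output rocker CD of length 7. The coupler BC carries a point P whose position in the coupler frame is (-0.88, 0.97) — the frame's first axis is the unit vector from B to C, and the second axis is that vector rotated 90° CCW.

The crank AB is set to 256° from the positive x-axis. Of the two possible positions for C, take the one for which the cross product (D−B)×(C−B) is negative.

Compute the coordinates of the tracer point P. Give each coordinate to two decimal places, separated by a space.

A=(0,0), D=(7.00,0)
B = A + 4.00·(cos256°, sin256°) = (-0.9677, -3.8812)
|BD| = 8.8627
circle(B,10.00) ∩ circle(D,7.00): a=7.3086, h=6.8253
  candidates: C₊=(2.6139,5.4554) cross=60.491; C₋=(8.5918,-6.8166) cross=-60.491
  mode - wants cross < 0 → take C=(8.5918,-6.8166) (cross=-60.491)
ex = (C−B)/|BC| = (0.9559,-0.2935); ey = (0.2935,0.9559)
P = B + -0.88·ex + 0.97·ey = (-1.5242,-2.6956)

-1.52 -2.70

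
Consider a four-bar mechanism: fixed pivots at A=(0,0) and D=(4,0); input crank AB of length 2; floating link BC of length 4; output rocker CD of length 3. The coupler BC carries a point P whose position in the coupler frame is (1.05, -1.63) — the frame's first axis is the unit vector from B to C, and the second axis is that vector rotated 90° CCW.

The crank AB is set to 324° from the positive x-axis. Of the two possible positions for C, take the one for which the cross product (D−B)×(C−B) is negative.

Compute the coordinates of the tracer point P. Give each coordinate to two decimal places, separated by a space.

1.97 -3.08

A=(0,0), D=(4.00,0)
B = A + 2.00·(cos324°, sin324°) = (1.6180, -1.1756)
|BD| = 2.6563
circle(B,4.00) ∩ circle(D,3.00): a=2.6458, h=3.0000
  candidates: C₊=(2.6629,2.6855) cross=7.969; C₋=(5.3183,-2.6948) cross=-7.969
  mode - wants cross < 0 → take C=(5.3183,-2.6948) (cross=-7.969)
ex = (C−B)/|BC| = (0.9251,-0.3798); ey = (0.3798,0.9251)
P = B + 1.05·ex + -1.63·ey = (1.9702,-3.0822)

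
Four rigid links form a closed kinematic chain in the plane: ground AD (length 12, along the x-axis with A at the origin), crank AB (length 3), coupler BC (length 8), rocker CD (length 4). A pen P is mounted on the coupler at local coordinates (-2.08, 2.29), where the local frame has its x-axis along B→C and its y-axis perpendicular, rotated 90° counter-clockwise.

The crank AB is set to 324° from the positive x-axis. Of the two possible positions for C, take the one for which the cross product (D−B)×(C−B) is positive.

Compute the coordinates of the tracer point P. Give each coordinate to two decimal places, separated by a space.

-0.58 -1.03

A=(0,0), D=(12.00,0)
B = A + 3.00·(cos324°, sin324°) = (2.4271, -1.7634)
|BD| = 9.7340
circle(B,8.00) ∩ circle(D,4.00): a=7.3326, h=3.1989
  candidates: C₊=(9.0588,2.7110) cross=31.138; C₋=(10.2178,-3.5810) cross=-31.138
  mode + wants cross > 0 → take C=(9.0588,2.7110) (cross=31.138)
ex = (C−B)/|BC| = (0.8290,0.5593); ey = (-0.5593,0.8290)
P = B + -2.08·ex + 2.29·ey = (-0.5780,-1.0283)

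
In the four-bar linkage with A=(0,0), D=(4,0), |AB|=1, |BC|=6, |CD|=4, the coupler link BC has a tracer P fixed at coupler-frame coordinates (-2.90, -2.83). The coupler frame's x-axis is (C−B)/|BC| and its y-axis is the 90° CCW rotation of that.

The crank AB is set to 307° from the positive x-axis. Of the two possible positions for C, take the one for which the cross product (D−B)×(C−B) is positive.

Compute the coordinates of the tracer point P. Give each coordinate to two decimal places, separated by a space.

A=(0,0), D=(4.00,0)
B = A + 1.00·(cos307°, sin307°) = (0.6018, -0.7986)
|BD| = 3.4908
circle(B,6.00) ∩ circle(D,4.00): a=4.6101, h=3.8402
  candidates: C₊=(4.2110,3.9944) cross=13.405; C₋=(5.9682,-3.4823) cross=-13.405
  mode + wants cross > 0 → take C=(4.2110,3.9944) (cross=13.405)
ex = (C−B)/|BC| = (0.6015,0.7988); ey = (-0.7988,0.6015)
P = B + -2.90·ex + -2.83·ey = (1.1181,-4.8176)

1.12 -4.82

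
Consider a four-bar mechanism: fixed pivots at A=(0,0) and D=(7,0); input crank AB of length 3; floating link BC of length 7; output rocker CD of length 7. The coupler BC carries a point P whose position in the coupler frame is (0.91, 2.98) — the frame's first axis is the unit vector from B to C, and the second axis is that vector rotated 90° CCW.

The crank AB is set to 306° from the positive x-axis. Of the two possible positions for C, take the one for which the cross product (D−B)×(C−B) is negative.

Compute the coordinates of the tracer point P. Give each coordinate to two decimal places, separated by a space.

4.40 -0.77

A=(0,0), D=(7.00,0)
B = A + 3.00·(cos306°, sin306°) = (1.7634, -2.4271)
|BD| = 5.7717
circle(B,7.00) ∩ circle(D,7.00): a=2.8859, h=6.3774
  candidates: C₊=(1.6999,4.5727) cross=36.809; C₋=(7.0634,-6.9997) cross=-36.809
  mode - wants cross < 0 → take C=(7.0634,-6.9997) (cross=-36.809)
ex = (C−B)/|BC| = (0.7572,-0.6532); ey = (0.6532,0.7572)
P = B + 0.91·ex + 2.98·ey = (4.3990,-0.7652)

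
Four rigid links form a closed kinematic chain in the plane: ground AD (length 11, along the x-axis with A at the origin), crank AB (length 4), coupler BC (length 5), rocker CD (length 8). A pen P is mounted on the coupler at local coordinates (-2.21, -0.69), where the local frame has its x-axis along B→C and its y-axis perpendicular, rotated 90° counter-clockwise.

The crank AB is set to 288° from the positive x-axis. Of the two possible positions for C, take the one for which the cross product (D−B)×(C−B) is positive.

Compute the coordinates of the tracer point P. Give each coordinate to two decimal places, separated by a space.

A=(0,0), D=(11.00,0)
B = A + 4.00·(cos288°, sin288°) = (1.2361, -3.8042)
|BD| = 10.4789
circle(B,5.00) ∩ circle(D,8.00): a=3.3785, h=3.6858
  candidates: C₊=(3.0460,0.8567) cross=38.623; C₋=(5.7222,-6.0121) cross=-38.623
  mode + wants cross > 0 → take C=(3.0460,0.8567) (cross=38.623)
ex = (C−B)/|BC| = (0.3620,0.9322); ey = (-0.9322,0.3620)
P = B + -2.21·ex + -0.69·ey = (1.0793,-6.1141)

1.08 -6.11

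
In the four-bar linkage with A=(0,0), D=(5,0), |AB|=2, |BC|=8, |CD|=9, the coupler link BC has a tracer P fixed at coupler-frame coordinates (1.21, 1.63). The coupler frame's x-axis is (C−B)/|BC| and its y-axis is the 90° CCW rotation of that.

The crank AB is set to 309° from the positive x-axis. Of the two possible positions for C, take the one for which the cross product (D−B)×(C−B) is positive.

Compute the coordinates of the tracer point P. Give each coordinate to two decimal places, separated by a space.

-0.72 -1.08

A=(0,0), D=(5.00,0)
B = A + 2.00·(cos309°, sin309°) = (1.2586, -1.5543)
|BD| = 4.0514
circle(B,8.00) ∩ circle(D,9.00): a=-0.0724, h=7.9997
  candidates: C₊=(-1.8772,5.8055) cross=32.410; C₋=(4.2609,-8.9696) cross=-32.410
  mode + wants cross > 0 → take C=(-1.8772,5.8055) (cross=32.410)
ex = (C−B)/|BC| = (-0.3920,0.9200); ey = (-0.9200,-0.3920)
P = B + 1.21·ex + 1.63·ey = (-0.7152,-1.0801)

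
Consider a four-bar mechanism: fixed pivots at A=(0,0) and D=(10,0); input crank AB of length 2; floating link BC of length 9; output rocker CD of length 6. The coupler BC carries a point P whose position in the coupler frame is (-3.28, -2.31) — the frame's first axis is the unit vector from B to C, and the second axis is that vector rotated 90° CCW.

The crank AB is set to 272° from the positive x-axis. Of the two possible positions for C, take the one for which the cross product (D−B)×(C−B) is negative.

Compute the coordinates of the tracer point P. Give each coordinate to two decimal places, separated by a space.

A=(0,0), D=(10.00,0)
B = A + 2.00·(cos272°, sin272°) = (0.0698, -1.9988)
|BD| = 10.1294
circle(B,9.00) ∩ circle(D,6.00): a=7.2859, h=5.2835
  candidates: C₊=(6.1699,4.6185) cross=53.518; C₋=(8.2551,-5.7407) cross=-53.518
  mode - wants cross < 0 → take C=(8.2551,-5.7407) (cross=-53.518)
ex = (C−B)/|BC| = (0.9095,-0.4158); ey = (0.4158,0.9095)
P = B + -3.28·ex + -2.31·ey = (-3.8737,-2.7360)

-3.87 -2.74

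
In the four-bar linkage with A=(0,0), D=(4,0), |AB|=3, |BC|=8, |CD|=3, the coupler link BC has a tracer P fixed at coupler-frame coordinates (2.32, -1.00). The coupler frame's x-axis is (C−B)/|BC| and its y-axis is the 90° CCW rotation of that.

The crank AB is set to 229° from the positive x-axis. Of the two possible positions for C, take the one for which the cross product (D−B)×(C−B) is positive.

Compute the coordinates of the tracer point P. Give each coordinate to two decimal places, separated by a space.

A=(0,0), D=(4.00,0)
B = A + 3.00·(cos229°, sin229°) = (-1.9682, -2.2641)
|BD| = 6.3832
circle(B,8.00) ∩ circle(D,3.00): a=7.4998, h=2.7845
  candidates: C₊=(4.0563,2.9995) cross=17.774; C₋=(6.0316,-2.2074) cross=-17.774
  mode + wants cross > 0 → take C=(4.0563,2.9995) (cross=17.774)
ex = (C−B)/|BC| = (0.7531,0.6580); ey = (-0.6580,0.7531)
P = B + 2.32·ex + -1.00·ey = (0.4369,-1.4907)

0.44 -1.49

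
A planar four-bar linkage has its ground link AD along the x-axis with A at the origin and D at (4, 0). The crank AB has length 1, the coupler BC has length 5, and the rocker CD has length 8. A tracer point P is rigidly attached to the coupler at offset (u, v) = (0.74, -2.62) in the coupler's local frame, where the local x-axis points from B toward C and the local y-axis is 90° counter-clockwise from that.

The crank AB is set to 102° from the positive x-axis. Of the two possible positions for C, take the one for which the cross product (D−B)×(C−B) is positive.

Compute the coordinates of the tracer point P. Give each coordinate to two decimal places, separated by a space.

A=(0,0), D=(4.00,0)
B = A + 1.00·(cos102°, sin102°) = (-0.2079, 0.9781)
|BD| = 4.3201
circle(B,5.00) ∩ circle(D,8.00): a=-2.3537, h=4.4113
  candidates: C₊=(-1.5017,5.8079) cross=19.057; C₋=(-3.4993,-2.7857) cross=-19.057
  mode + wants cross > 0 → take C=(-1.5017,5.8079) (cross=19.057)
ex = (C−B)/|BC| = (-0.2588,0.9659); ey = (-0.9659,-0.2588)
P = B + 0.74·ex + -2.62·ey = (2.1314,2.3709)

2.13 2.37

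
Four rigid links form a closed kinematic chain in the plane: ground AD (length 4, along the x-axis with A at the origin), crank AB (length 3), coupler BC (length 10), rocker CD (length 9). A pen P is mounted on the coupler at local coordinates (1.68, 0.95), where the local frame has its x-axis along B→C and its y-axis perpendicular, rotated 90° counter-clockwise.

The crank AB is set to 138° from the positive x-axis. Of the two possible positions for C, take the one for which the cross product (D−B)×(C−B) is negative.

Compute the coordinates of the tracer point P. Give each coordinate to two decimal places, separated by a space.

A=(0,0), D=(4.00,0)
B = A + 3.00·(cos138°, sin138°) = (-2.2294, 2.0074)
|BD| = 6.5449
circle(B,10.00) ∩ circle(D,9.00): a=4.7240, h=8.8139
  candidates: C₊=(4.9702,8.9476) cross=57.686; C₋=(-0.4365,-7.8306) cross=-57.686
  mode - wants cross < 0 → take C=(-0.4365,-7.8306) (cross=-57.686)
ex = (C−B)/|BC| = (0.1793,-0.9838); ey = (0.9838,0.1793)
P = B + 1.68·ex + 0.95·ey = (-0.9936,0.5249)

-0.99 0.52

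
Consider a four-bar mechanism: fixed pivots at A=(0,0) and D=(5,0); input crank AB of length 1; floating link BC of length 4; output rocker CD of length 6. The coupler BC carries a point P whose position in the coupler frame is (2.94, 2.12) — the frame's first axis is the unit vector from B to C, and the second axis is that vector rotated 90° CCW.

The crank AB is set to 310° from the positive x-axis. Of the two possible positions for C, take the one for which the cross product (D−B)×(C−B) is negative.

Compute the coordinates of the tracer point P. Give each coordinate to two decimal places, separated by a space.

A=(0,0), D=(5.00,0)
B = A + 1.00·(cos310°, sin310°) = (0.6428, -0.7660)
|BD| = 4.4240
circle(B,4.00) ∩ circle(D,6.00): a=-0.0484, h=3.9997
  candidates: C₊=(-0.0974,3.1649) cross=17.695; C₋=(1.2877,-4.7137) cross=-17.695
  mode - wants cross < 0 → take C=(1.2877,-4.7137) (cross=-17.695)
ex = (C−B)/|BC| = (0.1612,-0.9869); ey = (0.9869,0.1612)
P = B + 2.94·ex + 2.12·ey = (3.2091,-3.3258)

3.21 -3.33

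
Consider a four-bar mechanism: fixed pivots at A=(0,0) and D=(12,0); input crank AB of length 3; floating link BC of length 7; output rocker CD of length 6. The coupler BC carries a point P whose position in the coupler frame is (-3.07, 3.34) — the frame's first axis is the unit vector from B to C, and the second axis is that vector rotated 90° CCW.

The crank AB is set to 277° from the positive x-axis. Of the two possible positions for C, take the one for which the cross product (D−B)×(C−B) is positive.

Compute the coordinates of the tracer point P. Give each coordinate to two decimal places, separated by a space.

A=(0,0), D=(12.00,0)
B = A + 3.00·(cos277°, sin277°) = (0.3656, -2.9776)
|BD| = 12.0094
circle(B,7.00) ∩ circle(D,6.00): a=6.5459, h=2.4801
  candidates: C₊=(6.0922,1.0480) cross=29.784; C₋=(7.3221,-3.7572) cross=-29.784
  mode + wants cross > 0 → take C=(6.0922,1.0480) (cross=29.784)
ex = (C−B)/|BC| = (0.8181,0.5751); ey = (-0.5751,0.8181)
P = B + -3.07·ex + 3.34·ey = (-4.0667,-2.0107)

-4.07 -2.01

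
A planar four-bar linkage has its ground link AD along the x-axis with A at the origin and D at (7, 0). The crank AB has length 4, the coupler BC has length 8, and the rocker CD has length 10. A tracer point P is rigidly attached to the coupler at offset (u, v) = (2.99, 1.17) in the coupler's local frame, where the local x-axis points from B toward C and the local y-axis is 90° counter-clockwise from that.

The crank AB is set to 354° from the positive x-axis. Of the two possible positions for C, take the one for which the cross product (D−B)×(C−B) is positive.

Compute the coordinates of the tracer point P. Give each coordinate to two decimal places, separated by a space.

A=(0,0), D=(7.00,0)
B = A + 4.00·(cos354°, sin354°) = (3.9781, -0.4181)
|BD| = 3.0507
circle(B,8.00) ∩ circle(D,10.00): a=-4.3749, h=6.6978
  candidates: C₊=(-1.2735,5.6168) cross=20.433; C₋=(0.5624,-7.6523) cross=-20.433
  mode + wants cross > 0 → take C=(-1.2735,5.6168) (cross=20.433)
ex = (C−B)/|BC| = (-0.6565,0.7544); ey = (-0.7544,-0.6565)
P = B + 2.99·ex + 1.17·ey = (1.1327,1.0694)

1.13 1.07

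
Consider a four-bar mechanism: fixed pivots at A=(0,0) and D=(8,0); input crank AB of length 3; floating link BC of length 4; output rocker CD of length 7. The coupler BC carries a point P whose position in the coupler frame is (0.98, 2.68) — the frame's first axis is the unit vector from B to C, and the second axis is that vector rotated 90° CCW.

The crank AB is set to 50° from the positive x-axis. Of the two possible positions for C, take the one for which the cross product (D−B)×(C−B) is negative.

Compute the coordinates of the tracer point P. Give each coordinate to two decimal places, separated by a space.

4.38 0.84

A=(0,0), D=(8.00,0)
B = A + 3.00·(cos50°, sin50°) = (1.9284, 2.2981)
|BD| = 6.4920
circle(B,4.00) ∩ circle(D,7.00): a=0.7044, h=3.9375
  candidates: C₊=(3.9810,5.7313) cross=25.562; C₋=(1.1933,-1.6338) cross=-25.562
  mode - wants cross < 0 → take C=(1.1933,-1.6338) (cross=-25.562)
ex = (C−B)/|BC| = (-0.1838,-0.9830); ey = (0.9830,-0.1838)
P = B + 0.98·ex + 2.68·ey = (4.3826,0.8423)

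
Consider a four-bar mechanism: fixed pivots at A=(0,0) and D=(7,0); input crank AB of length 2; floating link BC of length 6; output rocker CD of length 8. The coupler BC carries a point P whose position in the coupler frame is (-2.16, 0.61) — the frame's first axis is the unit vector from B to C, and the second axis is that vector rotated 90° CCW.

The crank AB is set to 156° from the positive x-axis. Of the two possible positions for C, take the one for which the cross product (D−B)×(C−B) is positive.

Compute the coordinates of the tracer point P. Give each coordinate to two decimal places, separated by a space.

-3.53 -0.65

A=(0,0), D=(7.00,0)
B = A + 2.00·(cos156°, sin156°) = (-1.8271, 0.8135)
|BD| = 8.8645
circle(B,6.00) ∩ circle(D,8.00): a=2.8529, h=5.2783
  candidates: C₊=(1.4982,5.8077) cross=46.790; C₋=(0.5294,-4.7044) cross=-46.790
  mode + wants cross > 0 → take C=(1.4982,5.8077) (cross=46.790)
ex = (C−B)/|BC| = (0.5542,0.8324); ey = (-0.8324,0.5542)
P = B + -2.16·ex + 0.61·ey = (-3.5319,-0.6464)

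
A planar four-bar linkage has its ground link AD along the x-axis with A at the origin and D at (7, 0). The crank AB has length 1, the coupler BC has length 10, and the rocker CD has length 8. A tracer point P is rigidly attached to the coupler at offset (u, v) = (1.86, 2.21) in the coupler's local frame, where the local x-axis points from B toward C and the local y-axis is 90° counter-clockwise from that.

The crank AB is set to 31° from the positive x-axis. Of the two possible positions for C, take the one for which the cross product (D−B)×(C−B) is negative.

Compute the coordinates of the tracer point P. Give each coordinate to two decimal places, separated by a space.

3.72 0.11

A=(0,0), D=(7.00,0)
B = A + 1.00·(cos31°, sin31°) = (0.8572, 0.5150)
|BD| = 6.1644
circle(B,10.00) ∩ circle(D,8.00): a=6.0022, h=7.9984
  candidates: C₊=(7.5066,7.9839) cross=49.305; C₋=(6.1701,-7.9568) cross=-49.305
  mode - wants cross < 0 → take C=(6.1701,-7.9568) (cross=-49.305)
ex = (C−B)/|BC| = (0.5313,-0.8472); ey = (0.8472,0.5313)
P = B + 1.86·ex + 2.21·ey = (3.7177,0.1134)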